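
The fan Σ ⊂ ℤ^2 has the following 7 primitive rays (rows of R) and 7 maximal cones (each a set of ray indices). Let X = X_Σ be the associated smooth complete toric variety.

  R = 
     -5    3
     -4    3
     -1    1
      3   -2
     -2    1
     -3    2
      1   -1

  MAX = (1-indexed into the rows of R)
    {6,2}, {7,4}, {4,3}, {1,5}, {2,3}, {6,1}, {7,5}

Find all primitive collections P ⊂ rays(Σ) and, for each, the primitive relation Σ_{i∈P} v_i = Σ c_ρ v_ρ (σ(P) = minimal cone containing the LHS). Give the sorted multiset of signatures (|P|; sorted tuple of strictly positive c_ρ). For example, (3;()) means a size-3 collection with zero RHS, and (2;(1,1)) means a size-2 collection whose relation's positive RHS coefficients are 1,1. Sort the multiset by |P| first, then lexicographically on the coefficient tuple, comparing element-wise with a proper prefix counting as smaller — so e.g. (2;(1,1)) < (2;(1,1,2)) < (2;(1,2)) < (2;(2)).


Primitive collections (14):

  {3,7}:  v_{3} + v_{7} = 0  ⇒ sig = (2;())
  {4,6}:  v_{4} + v_{6} = 0  ⇒ sig = (2;())
  {1,4}:  v_{1} + v_{4} = v_{5}  ⇒ sig = (2;(1))
  {2,4}:  v_{2} + v_{4} = v_{3}  ⇒ sig = (2;(1))
  {2,7}:  v_{2} + v_{7} = v_{6}  ⇒ sig = (2;(1))
  {3,5}:  v_{3} + v_{5} = v_{6}  ⇒ sig = (2;(1))
  {3,6}:  v_{3} + v_{6} = v_{2}  ⇒ sig = (2;(1))
  {4,5}:  v_{4} + v_{5} = v_{7}  ⇒ sig = (2;(1))
  {5,6}:  v_{5} + v_{6} = v_{1}  ⇒ sig = (2;(1))
  {6,7}:  v_{6} + v_{7} = v_{5}  ⇒ sig = (2;(1))
  {1,3}:  v_{1} + v_{3} = 2·v_{6}  ⇒ sig = (2;(2))
  {1,7}:  v_{1} + v_{7} = 2·v_{5}  ⇒ sig = (2;(2))
  {2,5}:  v_{2} + v_{5} = 2·v_{6}  ⇒ sig = (2;(2))
  {1,2}:  v_{1} + v_{2} = 3·v_{6}  ⇒ sig = (2;(3))

Hence PRS(X_Σ) =
[(2;()), (2;()), (2;(1)), (2;(1)), (2;(1)), (2;(1)), (2;(1)), (2;(1)), (2;(1)), (2;(1)), (2;(2)), (2;(2)), (2;(2)), (2;(3))]


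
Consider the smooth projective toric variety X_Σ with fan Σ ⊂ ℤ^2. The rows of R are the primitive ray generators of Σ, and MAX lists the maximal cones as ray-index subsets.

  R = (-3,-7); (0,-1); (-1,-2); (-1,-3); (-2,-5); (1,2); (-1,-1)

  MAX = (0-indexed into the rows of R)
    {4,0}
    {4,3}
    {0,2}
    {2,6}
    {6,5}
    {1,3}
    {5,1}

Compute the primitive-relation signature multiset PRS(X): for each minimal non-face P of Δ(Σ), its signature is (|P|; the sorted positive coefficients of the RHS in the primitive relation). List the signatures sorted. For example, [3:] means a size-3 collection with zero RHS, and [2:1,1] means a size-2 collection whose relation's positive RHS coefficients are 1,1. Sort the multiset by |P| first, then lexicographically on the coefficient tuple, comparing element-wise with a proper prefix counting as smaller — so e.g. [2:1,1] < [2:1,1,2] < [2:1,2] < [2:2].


Primitive collections (14):

  P = {2,5}:  v_{2} + v_{5} = 0  →  sig = [2:]
  P = {0,5}:  v_{0} + v_{5} = v_{4}  →  sig = [2:1]
  P = {1,2}:  v_{1} + v_{2} = v_{3}  →  sig = [2:1]
  P = {1,6}:  v_{1} + v_{6} = v_{2}  →  sig = [2:1]
  P = {2,3}:  v_{2} + v_{3} = v_{4}  →  sig = [2:1]
  P = {2,4}:  v_{2} + v_{4} = v_{0}  →  sig = [2:1]
  P = {3,5}:  v_{3} + v_{5} = v_{1}  →  sig = [2:1]
  P = {4,5}:  v_{4} + v_{5} = v_{3}  →  sig = [2:1]
  P = {0,1}:  v_{0} + v_{1} = v_{3} + v_{4}  →  sig = [2:1,1]
  P = {0,3}:  v_{0} + v_{3} = 2·v_{4}  →  sig = [2:2]
  P = {1,4}:  v_{1} + v_{4} = 2·v_{3}  →  sig = [2:2]
  P = {3,6}:  v_{3} + v_{6} = 2·v_{2}  →  sig = [2:2]
  P = {4,6}:  v_{4} + v_{6} = 3·v_{2}  →  sig = [2:3]
  P = {0,6}:  v_{0} + v_{6} = 4·v_{2}  →  sig = [2:4]

Sorted signature multiset PRS(X):
    |P|=2: 14 collections, coeffs (), (1), (1), (1), (1), (1), (1), (1), (1,1), (2), (2), (2), (3), (4)


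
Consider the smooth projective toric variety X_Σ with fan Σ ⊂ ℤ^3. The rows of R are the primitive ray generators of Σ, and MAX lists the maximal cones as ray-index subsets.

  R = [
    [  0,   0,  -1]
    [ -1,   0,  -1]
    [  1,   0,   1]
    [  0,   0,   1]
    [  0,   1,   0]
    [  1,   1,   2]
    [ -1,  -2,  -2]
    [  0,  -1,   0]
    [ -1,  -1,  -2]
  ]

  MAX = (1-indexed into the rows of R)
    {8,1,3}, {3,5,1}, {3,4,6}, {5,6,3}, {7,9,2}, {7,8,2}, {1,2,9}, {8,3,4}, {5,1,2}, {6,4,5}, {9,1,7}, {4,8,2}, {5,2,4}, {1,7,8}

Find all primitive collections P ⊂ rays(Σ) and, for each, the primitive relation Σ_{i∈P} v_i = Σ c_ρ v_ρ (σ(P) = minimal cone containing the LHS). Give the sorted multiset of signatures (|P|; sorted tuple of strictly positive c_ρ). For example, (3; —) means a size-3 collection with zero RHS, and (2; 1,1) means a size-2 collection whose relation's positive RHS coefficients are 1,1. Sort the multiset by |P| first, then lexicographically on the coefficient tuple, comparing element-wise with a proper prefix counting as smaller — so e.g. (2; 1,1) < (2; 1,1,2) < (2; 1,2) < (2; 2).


Primitive collections (18):

  P = {1,4}:  v_{1} + v_{4} = 0  ⇒ sig = (2; —)
  P = {2,3}:  v_{2} + v_{3} = 0  ⇒ sig = (2; —)
  P = {5,8}:  v_{5} + v_{8} = 0  ⇒ sig = (2; —)
  P = {6,9}:  v_{6} + v_{9} = 0  ⇒ sig = (2; —)
  P = {5,7}:  v_{5} + v_{7} = v_{9}  ⇒ sig = (2; 1)
  P = {6,7}:  v_{6} + v_{7} = v_{8}  ⇒ sig = (2; 1)
  P = {8,9}:  v_{8} + v_{9} = v_{7}  ⇒ sig = (2; 1)
  P = {1,6}:  v_{1} + v_{6} = v_{3} + v_{5}  ⇒ sig = (2; 1,1)
  P = {2,6}:  v_{2} + v_{6} = v_{4} + v_{5}  ⇒ sig = (2; 1,1)
  P = {3,9}:  v_{3} + v_{9} = v_{1} + v_{8}  ⇒ sig = (2; 1,1)
  P = {4,9}:  v_{4} + v_{9} = v_{2} + v_{8}  ⇒ sig = (2; 1,1)
  P = {5,9}:  v_{5} + v_{9} = v_{1} + v_{2}  ⇒ sig = (2; 1,1)
  P = {6,8}:  v_{6} + v_{8} = v_{3} + v_{4}  ⇒ sig = (2; 1,1)
  P = {3,7}:  v_{3} + v_{7} = v_{1} + 2·v_{8}  ⇒ sig = (2; 1,2)
  P = {4,7}:  v_{4} + v_{7} = v_{2} + 2·v_{8}  ⇒ sig = (2; 1,2)
  P = {1,2,8}:  v_{1} + v_{2} + v_{8} = v_{9}  ⇒ sig = (3; 1)
  P = {3,4,5}:  v_{3} + v_{4} + v_{5} = v_{6}  ⇒ sig = (3; 1)
  P = {1,2,7}:  v_{1} + v_{2} + v_{7} = 2·v_{9}  ⇒ sig = (3; 2)

Signatures (|P|; sorted positive RHS coefficients), sorted:
    (2; —)
    (2; —)
    (2; —)
    (2; —)
    (2; 1)
    (2; 1)
    (2; 1)
    (2; 1,1)
    (2; 1,1)
    (2; 1,1)
    (2; 1,1)
    (2; 1,1)
    (2; 1,1)
    (2; 1,2)
    (2; 1,2)
    (3; 1)
    (3; 1)
    (3; 2)


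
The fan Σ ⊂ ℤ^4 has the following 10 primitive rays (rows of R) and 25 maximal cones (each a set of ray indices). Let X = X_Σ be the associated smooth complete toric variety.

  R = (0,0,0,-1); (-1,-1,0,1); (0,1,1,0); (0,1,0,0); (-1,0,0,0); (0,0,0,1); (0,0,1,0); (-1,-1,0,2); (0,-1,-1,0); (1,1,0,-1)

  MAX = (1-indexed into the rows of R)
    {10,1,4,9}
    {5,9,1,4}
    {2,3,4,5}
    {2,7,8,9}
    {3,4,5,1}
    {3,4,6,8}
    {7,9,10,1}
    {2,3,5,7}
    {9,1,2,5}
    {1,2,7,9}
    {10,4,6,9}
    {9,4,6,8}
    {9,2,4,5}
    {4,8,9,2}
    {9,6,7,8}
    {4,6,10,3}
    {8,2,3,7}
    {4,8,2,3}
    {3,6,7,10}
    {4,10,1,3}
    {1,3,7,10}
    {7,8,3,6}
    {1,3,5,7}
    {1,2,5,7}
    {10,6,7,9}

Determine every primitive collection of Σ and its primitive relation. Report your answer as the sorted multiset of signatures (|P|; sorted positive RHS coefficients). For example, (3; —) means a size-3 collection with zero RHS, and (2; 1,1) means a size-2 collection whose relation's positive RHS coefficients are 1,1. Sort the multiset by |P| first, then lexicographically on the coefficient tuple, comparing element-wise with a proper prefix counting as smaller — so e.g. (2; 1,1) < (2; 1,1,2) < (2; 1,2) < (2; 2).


The 13 primitive collections of Σ (r=10, n=4):

  P = {1,6}:  v_{1} + v_{6} = 0  ⇒ sig = (2; —)
  P = {2,10}:  v_{2} + v_{10} = 0  ⇒ sig = (2; —)
  P = {3,9}:  v_{3} + v_{9} = 0  ⇒ sig = (2; —)
  P = {1,8}:  v_{1} + v_{8} = v_{2}  ⇒ sig = (2; 1)
  P = {2,6}:  v_{2} + v_{6} = v_{8}  ⇒ sig = (2; 1)
  P = {4,7}:  v_{4} + v_{7} = v_{3}  ⇒ sig = (2; 1)
  P = {8,10}:  v_{8} + v_{10} = v_{6}  ⇒ sig = (2; 1)
  P = {5,6}:  v_{5} + v_{6} = v_{2} + v_{4}  ⇒ sig = (2; 1,1)
  P = {5,10}:  v_{5} + v_{10} = v_{1} + v_{4}  ⇒ sig = (2; 1,1)
  P = {5,8}:  v_{5} + v_{8} = 2·v_{2} + v_{4}  ⇒ sig = (2; 1,2)
  P = {1,2,4}:  v_{1} + v_{2} + v_{4} = v_{5}  ⇒ sig = (3; 1)
  P = {1,2,3}:  v_{1} + v_{2} + v_{3} = v_{5} + v_{7}  ⇒ sig = (3; 1,1)
  P = {5,7,9}:  v_{5} + v_{7} + v_{9} = v_{1} + v_{2}  ⇒ sig = (3; 1,1)

Sorted signature multiset PRS(X):
    |P|=2: 10 collections, coeffs (), (), (), (1), (1), (1), (1), (1,1), (1,1), (1,2)
    |P|=3: 3 collections, coeffs (1), (1,1), (1,1)


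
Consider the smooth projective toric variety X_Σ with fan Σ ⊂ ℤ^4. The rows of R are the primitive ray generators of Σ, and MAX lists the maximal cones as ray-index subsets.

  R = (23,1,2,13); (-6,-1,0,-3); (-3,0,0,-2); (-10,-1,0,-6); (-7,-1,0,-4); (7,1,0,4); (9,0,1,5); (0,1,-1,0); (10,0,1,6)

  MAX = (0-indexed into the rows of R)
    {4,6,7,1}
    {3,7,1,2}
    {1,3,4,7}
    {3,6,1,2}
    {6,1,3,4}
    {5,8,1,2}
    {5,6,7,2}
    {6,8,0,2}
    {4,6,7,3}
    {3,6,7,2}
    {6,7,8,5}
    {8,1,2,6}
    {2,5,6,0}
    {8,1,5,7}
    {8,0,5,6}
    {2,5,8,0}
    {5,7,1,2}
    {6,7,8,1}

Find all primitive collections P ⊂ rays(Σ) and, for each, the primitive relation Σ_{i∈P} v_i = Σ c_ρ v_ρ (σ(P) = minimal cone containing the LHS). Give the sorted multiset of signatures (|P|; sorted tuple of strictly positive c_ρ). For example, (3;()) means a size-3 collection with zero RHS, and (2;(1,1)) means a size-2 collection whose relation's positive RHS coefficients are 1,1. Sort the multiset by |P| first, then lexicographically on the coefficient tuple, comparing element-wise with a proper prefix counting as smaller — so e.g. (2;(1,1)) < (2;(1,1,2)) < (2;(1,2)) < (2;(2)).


Σ has 14 primitive collections:

  • {4,5}:  v_{4} + v_{5} = 0  →  sig = (2;())
  • {2,4}:  v_{2} + v_{4} = v_{3}  →  sig = (2;(1))
  • {3,5}:  v_{3} + v_{5} = v_{2}  →  sig = (2;(1))
  • {4,8}:  v_{4} + v_{8} = v_{1} + v_{6}  →  sig = (2;(1,1))
  • {0,4}:  v_{0} + v_{4} = v_{2} + v_{6} + v_{8}  →  sig = (2;(1,1,1))
  • {3,8}:  v_{3} + v_{8} = v_{1} + v_{2} + v_{6}  →  sig = (2;(1,1,1))
  • {0,3}:  v_{0} + v_{3} = 2·v_{2} + v_{6} + v_{8}  →  sig = (2;(1,1,2))
  • {0,1}:  v_{0} + v_{1} = v_{2} + 2·v_{8}  →  sig = (2;(1,2))
  • {0,7}:  v_{0} + v_{7} = 2·v_{5} + v_{6}  →  sig = (2;(1,2))
  • {1,5,6}:  v_{1} + v_{5} + v_{6} = v_{8}  →  sig = (3;(1))
  • {2,7,8}:  v_{2} + v_{7} + v_{8} = v_{5}  →  sig = (3;(1))
  • {1,2,6,7}:  v_{1} + v_{2} + v_{6} + v_{7} = 0  →  sig = (4;())
  • {1,3,6,7}:  v_{1} + v_{3} + v_{6} + v_{7} = v_{4}  →  sig = (4;(1))
  • {2,5,6,8}:  v_{2} + v_{5} + v_{6} + v_{8} = v_{0}  →  sig = (4;(1))

so the primitive-relation signature multiset is
[(2;()), (2;(1)), (2;(1)), (2;(1,1)), (2;(1,1,1)), (2;(1,1,1)), (2;(1,1,2)), (2;(1,2)), (2;(1,2)), (3;(1)), (3;(1)), (4;()), (4;(1)), (4;(1))]


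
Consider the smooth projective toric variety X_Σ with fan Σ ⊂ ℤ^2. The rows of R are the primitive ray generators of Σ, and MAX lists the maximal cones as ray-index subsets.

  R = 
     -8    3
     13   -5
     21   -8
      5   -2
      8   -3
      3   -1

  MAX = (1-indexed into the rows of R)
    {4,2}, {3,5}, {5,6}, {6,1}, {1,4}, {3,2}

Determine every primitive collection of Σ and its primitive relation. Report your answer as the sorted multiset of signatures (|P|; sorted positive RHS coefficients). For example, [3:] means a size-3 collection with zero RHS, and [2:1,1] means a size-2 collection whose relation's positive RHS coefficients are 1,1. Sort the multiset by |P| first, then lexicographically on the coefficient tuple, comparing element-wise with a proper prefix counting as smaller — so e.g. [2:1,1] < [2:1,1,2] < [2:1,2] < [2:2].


9 collections generate NE(X_Σ); each relation:

  • {1,5}:  v_{1} + v_{5} = 0  ⟹  sig = [2:]
  • {1,2}:  v_{1} + v_{2} = v_{4}  ⟹  sig = [2:1]
  • {1,3}:  v_{1} + v_{3} = v_{2}  ⟹  sig = [2:1]
  • {2,5}:  v_{2} + v_{5} = v_{3}  ⟹  sig = [2:1]
  • {4,5}:  v_{4} + v_{5} = v_{2}  ⟹  sig = [2:1]
  • {4,6}:  v_{4} + v_{6} = v_{5}  ⟹  sig = [2:1]
  • {2,6}:  v_{2} + v_{6} = 2·v_{5}  ⟹  sig = [2:2]
  • {3,4}:  v_{3} + v_{4} = 2·v_{2}  ⟹  sig = [2:2]
  • {3,6}:  v_{3} + v_{6} = 3·v_{5}  ⟹  sig = [2:3]

Sorted signature multiset PRS(X):
{ [2:],  [2:1] ×5,  [2:2] ×2,  [2:3] }


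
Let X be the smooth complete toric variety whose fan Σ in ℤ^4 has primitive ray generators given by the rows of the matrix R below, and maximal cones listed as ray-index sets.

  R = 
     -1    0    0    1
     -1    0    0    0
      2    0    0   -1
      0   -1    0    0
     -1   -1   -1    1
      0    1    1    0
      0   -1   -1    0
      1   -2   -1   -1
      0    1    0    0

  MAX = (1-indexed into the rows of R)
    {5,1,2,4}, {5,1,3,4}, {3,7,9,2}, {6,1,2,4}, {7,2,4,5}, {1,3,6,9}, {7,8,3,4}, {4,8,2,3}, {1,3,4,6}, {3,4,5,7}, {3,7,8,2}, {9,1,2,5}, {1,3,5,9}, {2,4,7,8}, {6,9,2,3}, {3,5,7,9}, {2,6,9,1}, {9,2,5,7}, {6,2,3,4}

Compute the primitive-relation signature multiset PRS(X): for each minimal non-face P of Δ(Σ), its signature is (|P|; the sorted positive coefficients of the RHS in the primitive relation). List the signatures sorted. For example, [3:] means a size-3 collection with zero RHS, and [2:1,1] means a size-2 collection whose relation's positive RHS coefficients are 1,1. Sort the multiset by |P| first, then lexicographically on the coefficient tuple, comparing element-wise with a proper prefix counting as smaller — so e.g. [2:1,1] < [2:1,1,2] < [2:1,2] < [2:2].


|primitive collections| = 11. Relations:

  P = {4,9}:  v_{4} + v_{9} = 0  so sig = [2:]
  P = {6,7}:  v_{6} + v_{7} = 0  so sig = [2:]
  P = {1,7}:  v_{1} + v_{7} = v_{5}  so sig = [2:1]
  P = {5,6}:  v_{5} + v_{6} = v_{1}  so sig = [2:1]
  P = {1,8}:  v_{1} + v_{8} = v_{4} + v_{7}  so sig = [2:1,1]
  P = {6,8}:  v_{6} + v_{8} = v_{2} + v_{3} + v_{4}  so sig = [2:1,1,1]
  P = {8,9}:  v_{8} + v_{9} = v_{2} + v_{3} + v_{7}  so sig = [2:1,1,1]
  P = {5,8}:  v_{5} + v_{8} = v_{4} + 2·v_{7}  so sig = [2:1,2]
  P = {1,2,3}:  v_{1} + v_{2} + v_{3} = 0  so sig = [3:]
  P = {2,3,5}:  v_{2} + v_{3} + v_{5} = v_{7}  so sig = [3:1]
  P = {2,3,4,7}:  v_{2} + v_{3} + v_{4} + v_{7} = v_{8}  so sig = [4:1]

Signatures (|P|; sorted positive RHS coefficients), sorted:
[[2:], [2:], [2:1], [2:1], [2:1,1], [2:1,1,1], [2:1,1,1], [2:1,2], [3:], [3:1], [4:1]]


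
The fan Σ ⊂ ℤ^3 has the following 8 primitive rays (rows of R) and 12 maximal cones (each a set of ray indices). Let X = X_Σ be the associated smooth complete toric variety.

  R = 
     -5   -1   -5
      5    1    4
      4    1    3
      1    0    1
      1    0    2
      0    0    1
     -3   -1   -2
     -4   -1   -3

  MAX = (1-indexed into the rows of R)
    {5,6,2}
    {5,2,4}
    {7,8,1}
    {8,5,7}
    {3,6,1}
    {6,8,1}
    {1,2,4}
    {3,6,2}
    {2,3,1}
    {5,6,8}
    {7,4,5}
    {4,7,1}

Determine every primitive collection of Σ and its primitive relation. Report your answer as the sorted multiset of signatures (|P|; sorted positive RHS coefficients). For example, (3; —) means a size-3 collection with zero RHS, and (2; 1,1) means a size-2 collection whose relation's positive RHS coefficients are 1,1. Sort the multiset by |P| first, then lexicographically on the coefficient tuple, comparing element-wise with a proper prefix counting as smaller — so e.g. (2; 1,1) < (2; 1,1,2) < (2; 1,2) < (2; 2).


The 11 primitive collections of Σ (r=8, n=3):

  P = {3,8}:  v_{3} + v_{8} = 0 — sig = (2; —)
  P = {1,5}:  v_{1} + v_{5} = v_{8} — sig = (2; 1)
  P = {2,8}:  v_{2} + v_{8} = v_{4} — sig = (2; 1)
  P = {3,4}:  v_{3} + v_{4} = v_{2} — sig = (2; 1)
  P = {3,7}:  v_{3} + v_{7} = v_{4} — sig = (2; 1)
  P = {4,6}:  v_{4} + v_{6} = v_{5} — sig = (2; 1)
  P = {4,8}:  v_{4} + v_{8} = v_{7} — sig = (2; 1)
  P = {3,5}:  v_{3} + v_{5} = v_{2} + v_{6} — sig = (2; 1,1)
  P = {6,7}:  v_{6} + v_{7} = v_{5} + v_{8} — sig = (2; 1,1)
  P = {2,7}:  v_{2} + v_{7} = 2·v_{4} — sig = (2; 2)
  P = {1,2,6}:  v_{1} + v_{2} + v_{6} = 0 — sig = (3; —)

Signatures (|P|; sorted positive RHS coefficients), sorted:
[(2; —), (2; 1), (2; 1), (2; 1), (2; 1), (2; 1), (2; 1), (2; 1,1), (2; 1,1), (2; 2), (3; —)]


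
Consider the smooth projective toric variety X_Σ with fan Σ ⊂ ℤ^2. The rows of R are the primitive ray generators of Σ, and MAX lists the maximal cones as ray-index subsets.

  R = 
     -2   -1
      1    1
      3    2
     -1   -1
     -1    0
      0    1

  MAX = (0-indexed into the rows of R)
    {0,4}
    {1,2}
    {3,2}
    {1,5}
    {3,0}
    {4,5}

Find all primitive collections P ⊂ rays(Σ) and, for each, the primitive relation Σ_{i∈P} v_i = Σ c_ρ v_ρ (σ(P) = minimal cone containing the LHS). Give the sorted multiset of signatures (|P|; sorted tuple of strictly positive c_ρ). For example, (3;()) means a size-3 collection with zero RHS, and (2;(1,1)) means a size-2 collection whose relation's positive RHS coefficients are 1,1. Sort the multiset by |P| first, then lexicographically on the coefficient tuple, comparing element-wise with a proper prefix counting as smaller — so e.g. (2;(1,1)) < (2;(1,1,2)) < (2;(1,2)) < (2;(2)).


Σ has 9 primitive collections:

  P={1,3}:  v_{1} + v_{3} = 0  ⟹  sig = (2;())
  P={0,1}:  v_{0} + v_{1} = v_{4}  ⟹  sig = (2;(1))
  P={0,2}:  v_{0} + v_{2} = v_{1}  ⟹  sig = (2;(1))
  P={1,4}:  v_{1} + v_{4} = v_{5}  ⟹  sig = (2;(1))
  P={3,4}:  v_{3} + v_{4} = v_{0}  ⟹  sig = (2;(1))
  P={3,5}:  v_{3} + v_{5} = v_{4}  ⟹  sig = (2;(1))
  P={0,5}:  v_{0} + v_{5} = 2·v_{4}  ⟹  sig = (2;(2))
  P={2,4}:  v_{2} + v_{4} = 2·v_{1}  ⟹  sig = (2;(2))
  P={2,5}:  v_{2} + v_{5} = 3·v_{1}  ⟹  sig = (2;(3))

so the primitive-relation signature multiset is
[(2;()), (2;(1)), (2;(1)), (2;(1)), (2;(1)), (2;(1)), (2;(2)), (2;(2)), (2;(3))]


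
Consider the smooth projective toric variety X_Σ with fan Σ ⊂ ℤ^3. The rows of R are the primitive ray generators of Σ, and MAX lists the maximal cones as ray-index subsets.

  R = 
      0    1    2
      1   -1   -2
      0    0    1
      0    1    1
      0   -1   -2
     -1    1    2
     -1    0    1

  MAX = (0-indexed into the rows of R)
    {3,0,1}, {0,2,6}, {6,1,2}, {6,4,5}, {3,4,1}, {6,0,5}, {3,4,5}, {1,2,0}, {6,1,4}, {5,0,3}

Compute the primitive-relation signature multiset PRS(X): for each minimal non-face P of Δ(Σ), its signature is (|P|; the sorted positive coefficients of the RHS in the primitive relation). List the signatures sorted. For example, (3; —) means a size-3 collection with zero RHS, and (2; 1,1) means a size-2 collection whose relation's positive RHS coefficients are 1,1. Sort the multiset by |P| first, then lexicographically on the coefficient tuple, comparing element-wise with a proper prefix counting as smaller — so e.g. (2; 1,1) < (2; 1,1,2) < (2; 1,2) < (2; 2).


|primitive collections| = 7. Relations:

  • {0,4}:  v_{0} + v_{4} = 0 ; sig = (2; —)
  • {1,5}:  v_{1} + v_{5} = 0 ; sig = (2; —)
  • {2,3}:  v_{2} + v_{3} = v_{0} ; sig = (2; 1)
  • {3,6}:  v_{3} + v_{6} = v_{5} ; sig = (2; 1)
  • {2,4}:  v_{2} + v_{4} = v_{1} + v_{6} ; sig = (2; 1,1)
  • {2,5}:  v_{2} + v_{5} = v_{0} + v_{6} ; sig = (2; 1,1)
  • {0,1,6}:  v_{0} + v_{1} + v_{6} = v_{2} ; sig = (3; 1)

Hence PRS(X_Σ) =
    (2; —)
    (2; —)
    (2; 1)
    (2; 1)
    (2; 1,1)
    (2; 1,1)
    (3; 1)


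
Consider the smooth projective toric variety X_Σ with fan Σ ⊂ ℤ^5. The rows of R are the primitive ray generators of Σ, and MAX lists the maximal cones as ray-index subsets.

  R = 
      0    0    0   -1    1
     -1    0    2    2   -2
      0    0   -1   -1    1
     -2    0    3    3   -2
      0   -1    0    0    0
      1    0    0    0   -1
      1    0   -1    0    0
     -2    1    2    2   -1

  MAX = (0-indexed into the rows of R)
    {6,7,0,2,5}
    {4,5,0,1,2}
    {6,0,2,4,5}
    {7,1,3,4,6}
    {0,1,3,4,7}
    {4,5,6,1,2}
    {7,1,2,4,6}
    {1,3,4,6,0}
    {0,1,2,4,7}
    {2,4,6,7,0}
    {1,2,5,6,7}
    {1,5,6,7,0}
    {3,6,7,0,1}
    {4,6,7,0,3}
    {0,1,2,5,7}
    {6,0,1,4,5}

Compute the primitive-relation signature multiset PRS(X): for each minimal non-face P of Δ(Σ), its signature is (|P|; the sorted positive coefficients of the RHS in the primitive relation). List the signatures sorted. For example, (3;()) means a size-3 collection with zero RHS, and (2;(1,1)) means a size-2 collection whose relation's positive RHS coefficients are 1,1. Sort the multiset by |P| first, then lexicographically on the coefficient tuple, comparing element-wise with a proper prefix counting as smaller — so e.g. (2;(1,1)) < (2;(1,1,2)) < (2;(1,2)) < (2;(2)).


Minimal non-faces — 5 found among 8 rays, 16 max cones:

  P = {2,3}:  v_{2} + v_{3} = v_{4} + v_{7}  so sig = (2;(1,1))
  P = {3,5}:  v_{3} + v_{5} = v_{0} + 2·v_{1} + v_{6}  so sig = (2;(1,1,2))
  P = {4,5,7}:  v_{4} + v_{5} + v_{7} = v_{1}  so sig = (3;(1))
  P = {0,1,2,6}:  v_{0} + v_{1} + v_{2} + v_{6} = 0  so sig = (4;())
  P = {0,1,4,6,7}:  v_{0} + v_{1} + v_{4} + v_{6} + v_{7} = v_{3}  so sig = (5;(1))

Sorted signature multiset PRS(X):
    (2;(1,1))
    (2;(1,1,2))
    (3;(1))
    (4;())
    (5;(1))


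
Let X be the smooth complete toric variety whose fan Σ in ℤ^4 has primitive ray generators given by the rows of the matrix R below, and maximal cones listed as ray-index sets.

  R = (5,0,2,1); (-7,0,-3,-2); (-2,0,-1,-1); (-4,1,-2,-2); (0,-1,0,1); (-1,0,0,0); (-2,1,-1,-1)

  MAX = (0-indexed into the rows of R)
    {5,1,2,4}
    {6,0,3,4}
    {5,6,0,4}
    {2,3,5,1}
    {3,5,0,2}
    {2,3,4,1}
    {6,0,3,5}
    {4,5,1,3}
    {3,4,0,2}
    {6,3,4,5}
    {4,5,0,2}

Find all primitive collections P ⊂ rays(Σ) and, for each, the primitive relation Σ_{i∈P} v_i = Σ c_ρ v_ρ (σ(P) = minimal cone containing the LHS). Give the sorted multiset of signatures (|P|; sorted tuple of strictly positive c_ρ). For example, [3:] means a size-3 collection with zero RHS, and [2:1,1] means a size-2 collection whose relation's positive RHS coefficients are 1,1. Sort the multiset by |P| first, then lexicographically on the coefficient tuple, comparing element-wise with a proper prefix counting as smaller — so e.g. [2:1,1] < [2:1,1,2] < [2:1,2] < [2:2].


Primitive collections (5):

  {0,1}:  v_{0} + v_{1} = v_{2}  ⇒ sig = [2:1]
  {2,6}:  v_{2} + v_{6} = v_{3}  ⇒ sig = [2:1]
  {1,6}:  v_{1} + v_{6} = 2·v_{3} + v_{4} + v_{5}  ⇒ sig = [2:1,1,2]
  {0,3,4,5}:  v_{0} + v_{3} + v_{4} + v_{5} = 0  ⇒ sig = [4:]
  {2,3,4,5}:  v_{2} + v_{3} + v_{4} + v_{5} = v_{1}  ⇒ sig = [4:1]

Hence PRS(X_Σ) =
[[2:1], [2:1], [2:1,1,2], [4:], [4:1]]


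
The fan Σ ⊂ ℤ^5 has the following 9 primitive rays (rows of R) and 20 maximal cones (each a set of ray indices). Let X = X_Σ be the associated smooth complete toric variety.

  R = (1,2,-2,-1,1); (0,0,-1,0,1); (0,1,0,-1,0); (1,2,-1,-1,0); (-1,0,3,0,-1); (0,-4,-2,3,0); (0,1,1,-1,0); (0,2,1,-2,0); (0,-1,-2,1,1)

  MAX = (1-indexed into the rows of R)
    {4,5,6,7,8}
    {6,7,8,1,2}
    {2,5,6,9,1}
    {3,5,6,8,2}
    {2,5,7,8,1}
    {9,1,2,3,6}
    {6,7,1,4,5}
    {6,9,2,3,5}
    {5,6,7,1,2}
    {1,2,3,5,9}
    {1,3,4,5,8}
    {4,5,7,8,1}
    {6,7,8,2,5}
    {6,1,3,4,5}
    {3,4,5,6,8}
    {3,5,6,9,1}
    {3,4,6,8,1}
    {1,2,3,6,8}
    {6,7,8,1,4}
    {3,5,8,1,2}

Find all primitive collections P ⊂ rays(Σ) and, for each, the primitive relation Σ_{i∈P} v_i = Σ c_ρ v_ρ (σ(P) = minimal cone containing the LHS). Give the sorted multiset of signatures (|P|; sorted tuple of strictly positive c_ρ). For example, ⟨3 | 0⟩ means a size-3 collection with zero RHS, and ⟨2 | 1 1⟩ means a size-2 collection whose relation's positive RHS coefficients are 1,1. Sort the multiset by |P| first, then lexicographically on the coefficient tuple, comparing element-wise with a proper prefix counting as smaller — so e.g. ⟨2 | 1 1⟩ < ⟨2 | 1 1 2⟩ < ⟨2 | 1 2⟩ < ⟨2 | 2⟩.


The 7 primitive collections of Σ (r=9, n=5):

  • {2,4}:  v_{2} + v_{4} = v_{1} ; sig = ⟨2 | 1⟩
  • {3,7}:  v_{3} + v_{7} = v_{8} ; sig = ⟨2 | 1⟩
  • {7,9}:  v_{7} + v_{9} = v_{2} ; sig = ⟨2 | 1⟩
  • {8,9}:  v_{8} + v_{9} = v_{2} + v_{3} ; sig = ⟨2 | 1 1⟩
  • {4,9}:  v_{4} + v_{9} = 2·v_{1} + v_{3} + v_{5} + v_{6} ; sig = ⟨2 | 1 1 1 2⟩
  • {1,5,6,8}:  v_{1} + v_{5} + v_{6} + v_{8} = 0 ; sig = ⟨4 | 0⟩
  • {1,2,3,5,6}:  v_{1} + v_{2} + v_{3} + v_{5} + v_{6} = v_{9} ; sig = ⟨5 | 1⟩

Hence PRS(X_Σ) =
{ ⟨2 | 1⟩ ×3,  ⟨2 | 1 1⟩,  ⟨2 | 1 1 1 2⟩,  ⟨4 | 0⟩,  ⟨5 | 1⟩ }


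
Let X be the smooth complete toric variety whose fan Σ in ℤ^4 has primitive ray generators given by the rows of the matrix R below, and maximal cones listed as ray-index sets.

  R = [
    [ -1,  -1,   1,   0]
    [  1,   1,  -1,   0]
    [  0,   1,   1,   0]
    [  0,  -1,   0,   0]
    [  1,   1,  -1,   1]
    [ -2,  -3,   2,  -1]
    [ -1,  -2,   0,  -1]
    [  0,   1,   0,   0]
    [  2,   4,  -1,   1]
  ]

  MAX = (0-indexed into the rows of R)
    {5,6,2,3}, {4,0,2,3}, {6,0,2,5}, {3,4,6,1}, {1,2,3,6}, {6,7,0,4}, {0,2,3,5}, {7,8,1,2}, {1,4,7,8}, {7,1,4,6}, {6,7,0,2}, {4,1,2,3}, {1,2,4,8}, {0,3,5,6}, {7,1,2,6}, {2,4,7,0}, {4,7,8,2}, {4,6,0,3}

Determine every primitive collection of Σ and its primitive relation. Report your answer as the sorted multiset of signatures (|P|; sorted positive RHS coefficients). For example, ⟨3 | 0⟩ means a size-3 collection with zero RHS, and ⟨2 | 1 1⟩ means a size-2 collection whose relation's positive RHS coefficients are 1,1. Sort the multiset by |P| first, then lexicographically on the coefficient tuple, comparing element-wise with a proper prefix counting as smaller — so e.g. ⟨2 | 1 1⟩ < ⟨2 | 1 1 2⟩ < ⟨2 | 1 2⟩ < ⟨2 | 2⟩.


Minimal non-faces — 12 found among 9 rays, 18 max cones:

  {0,1}:  v_{0} + v_{1} = 0  →  sig = ⟨2 | 0⟩
  {3,7}:  v_{3} + v_{7} = 0  →  sig = ⟨2 | 0⟩
  {5,8}:  v_{5} + v_{8} = v_{2}  →  sig = ⟨2 | 1⟩
  {4,5}:  v_{4} + v_{5} = v_{0} + v_{3}  →  sig = ⟨2 | 1 1⟩
  {6,8}:  v_{6} + v_{8} = v_{1} + v_{7}  →  sig = ⟨2 | 1 1⟩
  {0,8}:  v_{0} + v_{8} = v_{2} + v_{4} + v_{7}  →  sig = ⟨2 | 1 1 1⟩
  {1,5}:  v_{1} + v_{5} = v_{2} + v_{3} + v_{6}  →  sig = ⟨2 | 1 1 1⟩
  {3,8}:  v_{3} + v_{8} = v_{1} + v_{2} + v_{4}  →  sig = ⟨2 | 1 1 1⟩
  {5,7}:  v_{5} + v_{7} = v_{0} + v_{2} + v_{6}  →  sig = ⟨2 | 1 1 1⟩
  {2,4,6}:  v_{2} + v_{4} + v_{6} = 0  →  sig = ⟨3 | 0⟩
  {0,2,3,6}:  v_{0} + v_{2} + v_{3} + v_{6} = v_{5}  →  sig = ⟨4 | 1⟩
  {1,2,4,7}:  v_{1} + v_{2} + v_{4} + v_{7} = v_{8}  →  sig = ⟨4 | 1⟩

so the primitive-relation signature multiset is
    ⟨2 | 0⟩
    ⟨2 | 0⟩
    ⟨2 | 1⟩
    ⟨2 | 1 1⟩
    ⟨2 | 1 1⟩
    ⟨2 | 1 1 1⟩
    ⟨2 | 1 1 1⟩
    ⟨2 | 1 1 1⟩
    ⟨2 | 1 1 1⟩
    ⟨3 | 0⟩
    ⟨4 | 1⟩
    ⟨4 | 1⟩


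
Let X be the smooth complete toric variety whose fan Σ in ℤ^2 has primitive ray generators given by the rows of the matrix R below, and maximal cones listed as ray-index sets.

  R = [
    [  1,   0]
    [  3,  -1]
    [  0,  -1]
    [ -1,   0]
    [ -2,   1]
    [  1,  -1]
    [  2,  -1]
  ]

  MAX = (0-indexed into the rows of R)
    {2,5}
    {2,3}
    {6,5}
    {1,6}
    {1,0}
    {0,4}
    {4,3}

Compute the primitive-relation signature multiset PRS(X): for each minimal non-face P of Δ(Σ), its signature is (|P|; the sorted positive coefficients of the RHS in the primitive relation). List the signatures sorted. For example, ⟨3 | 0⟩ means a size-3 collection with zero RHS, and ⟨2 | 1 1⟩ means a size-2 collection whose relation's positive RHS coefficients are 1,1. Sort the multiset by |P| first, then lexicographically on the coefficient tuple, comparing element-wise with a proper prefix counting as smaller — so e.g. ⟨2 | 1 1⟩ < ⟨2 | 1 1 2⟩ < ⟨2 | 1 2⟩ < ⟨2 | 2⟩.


Σ has 14 primitive collections:

  • {0,3}:  v_{0} + v_{3} = 0 ; sig = ⟨2 | 0⟩
  • {4,6}:  v_{4} + v_{6} = 0 ; sig = ⟨2 | 0⟩
  • {0,2}:  v_{0} + v_{2} = v_{5} ; sig = ⟨2 | 1⟩
  • {0,5}:  v_{0} + v_{5} = v_{6} ; sig = ⟨2 | 1⟩
  • {0,6}:  v_{0} + v_{6} = v_{1} ; sig = ⟨2 | 1⟩
  • {1,3}:  v_{1} + v_{3} = v_{6} ; sig = ⟨2 | 1⟩
  • {1,4}:  v_{1} + v_{4} = v_{0} ; sig = ⟨2 | 1⟩
  • {3,5}:  v_{3} + v_{5} = v_{2} ; sig = ⟨2 | 1⟩
  • {3,6}:  v_{3} + v_{6} = v_{5} ; sig = ⟨2 | 1⟩
  • {4,5}:  v_{4} + v_{5} = v_{3} ; sig = ⟨2 | 1⟩
  • {1,2}:  v_{1} + v_{2} = v_{5} + v_{6} ; sig = ⟨2 | 1 1⟩
  • {1,5}:  v_{1} + v_{5} = 2·v_{6} ; sig = ⟨2 | 2⟩
  • {2,4}:  v_{2} + v_{4} = 2·v_{3} ; sig = ⟨2 | 2⟩
  • {2,6}:  v_{2} + v_{6} = 2·v_{5} ; sig = ⟨2 | 2⟩

so the primitive-relation signature multiset is
{ ⟨2 | 0⟩ ×2,  ⟨2 | 1⟩ ×8,  ⟨2 | 1 1⟩,  ⟨2 | 2⟩ ×3 }


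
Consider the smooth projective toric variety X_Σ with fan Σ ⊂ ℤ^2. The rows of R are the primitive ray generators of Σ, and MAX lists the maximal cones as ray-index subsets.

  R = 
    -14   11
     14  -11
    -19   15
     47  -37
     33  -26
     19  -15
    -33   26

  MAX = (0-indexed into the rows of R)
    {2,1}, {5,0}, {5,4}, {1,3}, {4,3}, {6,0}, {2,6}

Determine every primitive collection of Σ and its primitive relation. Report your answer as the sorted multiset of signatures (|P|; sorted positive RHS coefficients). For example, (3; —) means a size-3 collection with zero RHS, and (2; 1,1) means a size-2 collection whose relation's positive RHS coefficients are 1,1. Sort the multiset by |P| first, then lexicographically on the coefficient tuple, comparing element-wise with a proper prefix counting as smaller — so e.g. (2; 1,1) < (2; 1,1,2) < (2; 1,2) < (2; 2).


|primitive collections| = 14. Relations:

  • {0,1}:  v_{0} + v_{1} = 0  ⟹  sig = (2; —)
  • {2,5}:  v_{2} + v_{5} = 0  ⟹  sig = (2; —)
  • {4,6}:  v_{4} + v_{6} = 0  ⟹  sig = (2; —)
  • {0,2}:  v_{0} + v_{2} = v_{6}  ⟹  sig = (2; 1)
  • {0,3}:  v_{0} + v_{3} = v_{4}  ⟹  sig = (2; 1)
  • {0,4}:  v_{0} + v_{4} = v_{5}  ⟹  sig = (2; 1)
  • {1,4}:  v_{1} + v_{4} = v_{3}  ⟹  sig = (2; 1)
  • {1,5}:  v_{1} + v_{5} = v_{4}  ⟹  sig = (2; 1)
  • {1,6}:  v_{1} + v_{6} = v_{2}  ⟹  sig = (2; 1)
  • {2,4}:  v_{2} + v_{4} = v_{1}  ⟹  sig = (2; 1)
  • {3,6}:  v_{3} + v_{6} = v_{1}  ⟹  sig = (2; 1)
  • {5,6}:  v_{5} + v_{6} = v_{0}  ⟹  sig = (2; 1)
  • {2,3}:  v_{2} + v_{3} = 2·v_{1}  ⟹  sig = (2; 2)
  • {3,5}:  v_{3} + v_{5} = 2·v_{4}  ⟹  sig = (2; 2)

Hence PRS(X_Σ) =
    |P|=2: 14 collections, coeffs (), (), (), (1), (1), (1), (1), (1), (1), (1), (1), (1), (2), (2)


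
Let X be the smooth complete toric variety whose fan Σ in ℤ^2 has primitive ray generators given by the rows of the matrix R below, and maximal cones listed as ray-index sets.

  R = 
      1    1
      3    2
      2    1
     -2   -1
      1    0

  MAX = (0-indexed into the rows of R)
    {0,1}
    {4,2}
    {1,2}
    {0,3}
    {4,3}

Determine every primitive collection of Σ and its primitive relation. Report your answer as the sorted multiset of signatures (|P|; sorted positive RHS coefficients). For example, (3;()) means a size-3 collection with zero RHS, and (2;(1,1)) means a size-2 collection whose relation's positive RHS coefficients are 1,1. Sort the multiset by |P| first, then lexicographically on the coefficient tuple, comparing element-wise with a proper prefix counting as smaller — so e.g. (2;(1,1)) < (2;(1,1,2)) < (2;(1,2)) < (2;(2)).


Δ(Σ) — 5 vertices, 5 min non-faces:

  P={2,3}:  v_{2} + v_{3} = 0 — sig = (2;())
  P={0,2}:  v_{0} + v_{2} = v_{1} — sig = (2;(1))
  P={0,4}:  v_{0} + v_{4} = v_{2} — sig = (2;(1))
  P={1,3}:  v_{1} + v_{3} = v_{0} — sig = (2;(1))
  P={1,4}:  v_{1} + v_{4} = 2·v_{2} — sig = (2;(2))

Signatures (|P|; sorted positive RHS coefficients), sorted:
{ (2;()),  (2;(1)) ×3,  (2;(2)) }


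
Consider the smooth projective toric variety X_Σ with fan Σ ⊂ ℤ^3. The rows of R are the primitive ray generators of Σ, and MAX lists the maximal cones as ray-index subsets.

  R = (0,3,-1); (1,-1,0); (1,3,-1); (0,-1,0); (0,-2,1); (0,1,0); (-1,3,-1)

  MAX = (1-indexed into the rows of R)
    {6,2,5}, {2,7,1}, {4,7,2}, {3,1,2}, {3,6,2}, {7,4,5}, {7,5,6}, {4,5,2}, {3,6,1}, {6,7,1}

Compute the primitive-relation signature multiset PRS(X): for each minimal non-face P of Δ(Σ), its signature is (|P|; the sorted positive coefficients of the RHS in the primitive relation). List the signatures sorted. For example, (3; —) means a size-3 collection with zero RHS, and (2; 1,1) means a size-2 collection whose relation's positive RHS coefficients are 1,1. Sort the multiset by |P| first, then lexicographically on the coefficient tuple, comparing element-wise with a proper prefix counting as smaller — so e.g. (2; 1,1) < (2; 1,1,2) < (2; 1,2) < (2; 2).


9 minimal non-faces of Δ(Σ) (on 7 rays):

  P = {4,6}:  v_{4} + v_{6} = 0 — sig = (2; —)
  P = {1,5}:  v_{1} + v_{5} = v_{6} — sig = (2; 1)
  P = {1,4}:  v_{1} + v_{4} = v_{2} + v_{7} — sig = (2; 1,1)
  P = {3,4}:  v_{3} + v_{4} = v_{1} + v_{2} — sig = (2; 1,1)
  P = {3,5}:  v_{3} + v_{5} = v_{2} + 2·v_{6} — sig = (2; 1,2)
  P = {3,7}:  v_{3} + v_{7} = 2·v_{1} — sig = (2; 2)
  P = {2,5,7}:  v_{2} + v_{5} + v_{7} = 0 — sig = (3; —)
  P = {1,2,6}:  v_{1} + v_{2} + v_{6} = v_{3} — sig = (3; 1)
  P = {2,6,7}:  v_{2} + v_{6} + v_{7} = v_{1} — sig = (3; 1)

Sorted signature multiset PRS(X):
    |P|=2: 6 collections, coeffs (), (1), (1,1), (1,1), (1,2), (2)
    |P|=3: 3 collections, coeffs (), (1), (1)


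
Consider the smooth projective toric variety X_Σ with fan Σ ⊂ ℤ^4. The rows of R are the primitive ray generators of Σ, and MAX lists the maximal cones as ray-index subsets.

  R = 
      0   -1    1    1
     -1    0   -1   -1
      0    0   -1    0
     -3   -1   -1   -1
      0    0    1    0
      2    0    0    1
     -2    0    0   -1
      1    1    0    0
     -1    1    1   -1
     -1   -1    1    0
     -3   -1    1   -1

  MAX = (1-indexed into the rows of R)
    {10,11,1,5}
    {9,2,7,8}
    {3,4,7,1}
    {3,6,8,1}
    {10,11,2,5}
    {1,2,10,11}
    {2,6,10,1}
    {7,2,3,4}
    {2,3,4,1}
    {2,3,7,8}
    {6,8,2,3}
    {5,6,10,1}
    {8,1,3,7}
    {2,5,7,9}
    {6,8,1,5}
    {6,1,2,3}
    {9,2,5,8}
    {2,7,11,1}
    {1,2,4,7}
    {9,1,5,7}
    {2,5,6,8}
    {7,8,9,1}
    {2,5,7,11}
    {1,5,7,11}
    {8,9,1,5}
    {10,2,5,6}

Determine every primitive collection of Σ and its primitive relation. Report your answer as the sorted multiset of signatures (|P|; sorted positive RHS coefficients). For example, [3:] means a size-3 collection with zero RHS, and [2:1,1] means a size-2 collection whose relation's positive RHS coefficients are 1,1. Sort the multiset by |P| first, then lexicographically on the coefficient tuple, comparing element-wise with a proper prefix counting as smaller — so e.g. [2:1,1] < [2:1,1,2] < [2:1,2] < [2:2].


The 23 primitive collections of Σ (r=11, n=4):

  • {3,5}:  v_{3} + v_{5} = 0  ⟹  sig = [2:]
  • {6,7}:  v_{6} + v_{7} = 0  ⟹  sig = [2:]
  • {6,11}:  v_{6} + v_{11} = v_{10}  ⟹  sig = [2:1]
  • {7,10}:  v_{7} + v_{10} = v_{11}  ⟹  sig = [2:1]
  • {8,10}:  v_{8} + v_{10} = v_{5}  ⟹  sig = [2:1]
  • {3,9}:  v_{3} + v_{9} = v_{7} + v_{8}  ⟹  sig = [2:1,1]
  • {3,10}:  v_{3} + v_{10} = v_{1} + v_{2}  ⟹  sig = [2:1,1]
  • {4,8}:  v_{4} + v_{8} = v_{3} + v_{7}  ⟹  sig = [2:1,1]
  • {6,9}:  v_{6} + v_{9} = v_{5} + v_{8}  ⟹  sig = [2:1,1]
  • {8,11}:  v_{8} + v_{11} = v_{5} + v_{7}  ⟹  sig = [2:1,1]
  • {3,11}:  v_{3} + v_{11} = v_{1} + v_{2} + v_{7}  ⟹  sig = [2:1,1,1]
  • {4,5}:  v_{4} + v_{5} = v_{1} + v_{2} + v_{7}  ⟹  sig = [2:1,1,1]
  • {4,6}:  v_{4} + v_{6} = v_{1} + v_{2} + v_{3}  ⟹  sig = [2:1,1,1]
  • {9,10}:  v_{9} + v_{10} = 2·v_{5} + v_{7}  ⟹  sig = [2:1,2]
  • {4,10}:  v_{4} + v_{10} = 2·v_{1} + 2·v_{2} + v_{7}  ⟹  sig = [2:1,2,2]
  • {4,9}:  v_{4} + v_{9} = 2·v_{7}  ⟹  sig = [2:2]
  • {9,11}:  v_{9} + v_{11} = 2·v_{5} + 2·v_{7}  ⟹  sig = [2:2,2]
  • {4,11}:  v_{4} + v_{11} = 2·v_{1} + 2·v_{2} + 2·v_{7}  ⟹  sig = [2:2,2,2]
  • {1,2,8}:  v_{1} + v_{2} + v_{8} = 0  ⟹  sig = [3:]
  • {1,2,5}:  v_{1} + v_{2} + v_{5} = v_{10}  ⟹  sig = [3:1]
  • {5,7,8}:  v_{5} + v_{7} + v_{8} = v_{9}  ⟹  sig = [3:1]
  • {1,2,9}:  v_{1} + v_{2} + v_{9} = v_{5} + v_{7}  ⟹  sig = [3:1,1]
  • {1,2,3,7}:  v_{1} + v_{2} + v_{3} + v_{7} = v_{4}  ⟹  sig = [4:1]

Sorted signature multiset PRS(X):
    [2:]
    [2:]
    [2:1]
    [2:1]
    [2:1]
    [2:1,1]
    [2:1,1]
    [2:1,1]
    [2:1,1]
    [2:1,1]
    [2:1,1,1]
    [2:1,1,1]
    [2:1,1,1]
    [2:1,2]
    [2:1,2,2]
    [2:2]
    [2:2,2]
    [2:2,2,2]
    [3:]
    [3:1]
    [3:1]
    [3:1,1]
    [4:1]


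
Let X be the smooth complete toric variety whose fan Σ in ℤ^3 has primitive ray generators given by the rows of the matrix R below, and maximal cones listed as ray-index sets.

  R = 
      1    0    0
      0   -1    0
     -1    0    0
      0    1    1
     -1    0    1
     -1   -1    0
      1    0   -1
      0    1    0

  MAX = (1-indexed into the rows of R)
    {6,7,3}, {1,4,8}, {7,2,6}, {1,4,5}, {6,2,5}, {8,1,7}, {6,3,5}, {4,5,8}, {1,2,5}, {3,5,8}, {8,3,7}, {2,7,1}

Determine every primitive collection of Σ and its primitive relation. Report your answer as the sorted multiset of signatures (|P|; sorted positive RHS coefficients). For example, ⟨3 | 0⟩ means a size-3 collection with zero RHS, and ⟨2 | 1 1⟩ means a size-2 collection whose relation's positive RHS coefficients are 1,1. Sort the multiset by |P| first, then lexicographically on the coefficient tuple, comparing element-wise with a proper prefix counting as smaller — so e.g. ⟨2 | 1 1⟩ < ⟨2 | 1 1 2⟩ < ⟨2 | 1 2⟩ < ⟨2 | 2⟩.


Δ(Σ) — 8 vertices, 11 min non-faces:

  P={1,3}:  v_{1} + v_{3} = 0  so sig = ⟨2 | 0⟩
  P={2,8}:  v_{2} + v_{8} = 0  so sig = ⟨2 | 0⟩
  P={5,7}:  v_{5} + v_{7} = 0  so sig = ⟨2 | 0⟩
  P={1,6}:  v_{1} + v_{6} = v_{2}  so sig = ⟨2 | 1⟩
  P={2,3}:  v_{2} + v_{3} = v_{6}  so sig = ⟨2 | 1⟩
  P={4,6}:  v_{4} + v_{6} = v_{5}  so sig = ⟨2 | 1⟩
  P={6,8}:  v_{6} + v_{8} = v_{3}  so sig = ⟨2 | 1⟩
  P={2,4}:  v_{2} + v_{4} = v_{1} + v_{5}  so sig = ⟨2 | 1 1⟩
  P={3,4}:  v_{3} + v_{4} = v_{5} + v_{8}  so sig = ⟨2 | 1 1⟩
  P={4,7}:  v_{4} + v_{7} = v_{1} + v_{8}  so sig = ⟨2 | 1 1⟩
  P={1,5,8}:  v_{1} + v_{5} + v_{8} = v_{4}  so sig = ⟨3 | 1⟩

Signatures (|P|; sorted positive RHS coefficients), sorted:
    |P|=2: 10 collections, coeffs (), (), (), (1), (1), (1), (1), (1,1), (1,1), (1,1)
    |P|=3: 1 collection, coeffs (1)


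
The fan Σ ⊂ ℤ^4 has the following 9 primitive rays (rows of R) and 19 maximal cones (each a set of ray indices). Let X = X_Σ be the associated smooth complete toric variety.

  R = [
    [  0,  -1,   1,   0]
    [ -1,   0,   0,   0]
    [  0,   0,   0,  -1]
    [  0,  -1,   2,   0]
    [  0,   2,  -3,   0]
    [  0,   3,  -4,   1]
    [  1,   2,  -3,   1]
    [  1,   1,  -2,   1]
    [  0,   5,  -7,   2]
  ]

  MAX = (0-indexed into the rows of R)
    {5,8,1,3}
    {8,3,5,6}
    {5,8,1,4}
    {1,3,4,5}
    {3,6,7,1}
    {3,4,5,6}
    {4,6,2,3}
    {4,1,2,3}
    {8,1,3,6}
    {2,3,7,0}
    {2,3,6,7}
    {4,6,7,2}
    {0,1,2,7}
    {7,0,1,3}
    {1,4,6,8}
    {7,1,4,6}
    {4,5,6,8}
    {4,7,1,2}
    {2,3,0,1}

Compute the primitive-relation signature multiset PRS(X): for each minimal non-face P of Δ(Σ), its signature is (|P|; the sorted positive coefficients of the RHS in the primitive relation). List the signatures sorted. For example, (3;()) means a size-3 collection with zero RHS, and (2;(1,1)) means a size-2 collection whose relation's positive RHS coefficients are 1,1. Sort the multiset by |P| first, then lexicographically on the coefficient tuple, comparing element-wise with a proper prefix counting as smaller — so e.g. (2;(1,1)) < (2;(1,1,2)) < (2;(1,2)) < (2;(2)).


|primitive collections| = 14. Relations:

  P={0,6}:  v_{0} + v_{6} = v_{7}  so sig = (2;(1))
  P={0,5}:  v_{0} + v_{5} = v_{1} + v_{6}  so sig = (2;(1,1))
  P={2,8}:  v_{2} + v_{8} = v_{4} + v_{5}  so sig = (2;(1,1))
  P={0,4}:  v_{0} + v_{4} = v_{1} + v_{2} + v_{7}  so sig = (2;(1,1,1))
  P={2,5}:  v_{2} + v_{5} = v_{3} + 2·v_{4}  so sig = (2;(1,2))
  P={5,7}:  v_{5} + v_{7} = v_{1} + 2·v_{6}  so sig = (2;(1,2))
  P={0,8}:  v_{0} + v_{8} = 2·v_{1} + 2·v_{6}  so sig = (2;(2,2))
  P={7,8}:  v_{7} + v_{8} = 2·v_{1} + 3·v_{6}  so sig = (2;(2,3))
  P={1,2,6}:  v_{1} + v_{2} + v_{6} = v_{4}  so sig = (3;(1))
  P={1,5,6}:  v_{1} + v_{5} + v_{6} = v_{8}  so sig = (3;(1))
  P={3,4,7}:  v_{3} + v_{4} + v_{7} = v_{6}  so sig = (3;(1))
  P={3,4,8}:  v_{3} + v_{4} + v_{8} = 2·v_{5}  so sig = (3;(2))
  P={1,2,3,7}:  v_{1} + v_{2} + v_{3} + v_{7} = 0  so sig = (4;())
  P={1,3,4,6}:  v_{1} + v_{3} + v_{4} + v_{6} = v_{5}  so sig = (4;(1))

Signatures (|P|; sorted positive RHS coefficients), sorted:
{ (2;(1)),  (2;(1,1)) ×2,  (2;(1,1,1)),  (2;(1,2)) ×2,  (2;(2,2)),  (2;(2,3)),  (3;(1)) ×3,  (3;(2)),  (4;()),  (4;(1)) }
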